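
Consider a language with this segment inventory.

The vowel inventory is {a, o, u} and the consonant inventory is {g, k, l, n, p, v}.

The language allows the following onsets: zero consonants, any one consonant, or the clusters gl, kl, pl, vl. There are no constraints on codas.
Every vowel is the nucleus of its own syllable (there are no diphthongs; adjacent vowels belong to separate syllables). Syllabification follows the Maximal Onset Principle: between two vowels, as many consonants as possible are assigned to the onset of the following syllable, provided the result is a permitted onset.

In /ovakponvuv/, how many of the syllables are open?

1

Vowels present: o, a, o, u; each is a nucleus, giving 4 syllables.
V1 /o/ – V2 /a/: /v/ is a single consonant, so it becomes the next onset.
V2 /a/ – V3 /o/: /kp/; trying suffixes from longest down, /p/ is the first permitted one, so coda /k/ | onset /p/.
V3 /o/ – V4 /u/: /nv/ — longest licit onset from the right is /v/, leaving /n/ as coda.
Result: o.vak.pon.vuv.
Classifying each syllable: /o/ (open), /vak/ (closed), /pon/ (closed), /vuv/ (closed).
Open syllables: 1.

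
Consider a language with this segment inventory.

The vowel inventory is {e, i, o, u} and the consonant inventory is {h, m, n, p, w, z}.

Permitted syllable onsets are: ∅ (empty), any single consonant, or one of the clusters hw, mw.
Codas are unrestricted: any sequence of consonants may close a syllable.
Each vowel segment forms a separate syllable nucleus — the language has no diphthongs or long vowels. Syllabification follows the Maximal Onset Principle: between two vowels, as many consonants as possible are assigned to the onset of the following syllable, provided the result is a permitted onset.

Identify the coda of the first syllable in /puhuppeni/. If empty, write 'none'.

Nuclei (vowels): u, u, e, i → 4 syllables.
σ1/σ2 boundary: just /h/ — single C goes to the following onset.
σ2/σ3 boundary: cluster /pp/ — the longest permitted-onset suffix is /p/; onset = /p/, preceding coda = /p/.
σ3/σ4 boundary: /n/ is a single consonant, so it becomes the next onset.
Syllabification: pu.hup.pe.ni.
Syllable 1 is /pu/: onset /p/, nucleus /u/, coda ∅.

none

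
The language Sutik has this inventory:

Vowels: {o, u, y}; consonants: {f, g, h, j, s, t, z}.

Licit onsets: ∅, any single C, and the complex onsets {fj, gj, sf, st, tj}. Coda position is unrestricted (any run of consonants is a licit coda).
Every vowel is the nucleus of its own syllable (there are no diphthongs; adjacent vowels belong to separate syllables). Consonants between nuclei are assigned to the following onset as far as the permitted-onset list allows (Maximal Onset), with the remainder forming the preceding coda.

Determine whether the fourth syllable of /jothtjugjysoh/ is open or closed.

Nuclei (vowels): o, u, y, o → 4 syllables.
Between /o/ (V1) and /u/ (V2): /thtj/ splits as /th/ + /tj/ (/tj/ is the longest suffix that is a licit onset).
Between /u/ (V2) and /y/ (V3): cluster /gj/ — /gj/ is itself a permitted onset, so the whole cluster goes right; preceding coda = ∅.
Between /y/ (V3) and /o/ (V4): /s/ → onset of the next syllable (single consonants are always licit onsets).
So the parse is joth.tju.gjy.soh.
Syllable 4 is /soh/ with coda /h/, so it is closed.

closed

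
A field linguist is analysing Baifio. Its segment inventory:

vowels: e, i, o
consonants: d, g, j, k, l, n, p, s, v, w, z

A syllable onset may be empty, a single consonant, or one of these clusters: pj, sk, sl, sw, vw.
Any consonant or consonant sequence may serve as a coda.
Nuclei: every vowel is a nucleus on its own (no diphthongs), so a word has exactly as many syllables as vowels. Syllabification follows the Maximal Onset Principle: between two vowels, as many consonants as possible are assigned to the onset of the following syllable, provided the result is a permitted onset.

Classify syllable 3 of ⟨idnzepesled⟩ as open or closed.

Nuclei (vowels): i, e, e, e → 4 syllables.
V1 /i/ – V2 /e/: /dnz/; trying suffixes from longest down, /z/ is the first permitted one, so coda /dn/ | onset /z/.
V2 /e/ – V3 /e/: /p/ is a single consonant, so it becomes the next onset.
V3 /e/ – V4 /e/: cluster /sl/ — /sl/ is itself a permitted onset, so the whole cluster goes right; preceding coda = ∅.
Syllabification: idn.ze.pe.sled.
Syllable 3 is /pe/; it ends in its nucleus with no coda, so it is open.

open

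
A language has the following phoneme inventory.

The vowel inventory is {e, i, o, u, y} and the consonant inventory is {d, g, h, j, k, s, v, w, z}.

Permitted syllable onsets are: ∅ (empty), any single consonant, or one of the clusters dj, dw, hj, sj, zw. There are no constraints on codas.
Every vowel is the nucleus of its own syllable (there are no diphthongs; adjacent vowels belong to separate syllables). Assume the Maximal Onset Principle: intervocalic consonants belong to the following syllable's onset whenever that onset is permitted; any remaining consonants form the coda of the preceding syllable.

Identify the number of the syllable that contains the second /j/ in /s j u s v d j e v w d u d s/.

The vowels are u, e, u — 3 nuclei, so 3 syllables.
Between /u/ (V1) and /e/ (V2): /svdj/; trying suffixes from longest down, /dj/ is the first permitted one, so coda /sv/ | onset /dj/.
Between /e/ (V2) and /u/ (V3): cluster /vwd/ — the longest permitted-onset suffix is /d/; onset = /d/, preceding coda = /vw/.
Putting it together: sjusv.djevw.duds.
The second /j/ is in the onset of syllable 2 (/djevw/).

2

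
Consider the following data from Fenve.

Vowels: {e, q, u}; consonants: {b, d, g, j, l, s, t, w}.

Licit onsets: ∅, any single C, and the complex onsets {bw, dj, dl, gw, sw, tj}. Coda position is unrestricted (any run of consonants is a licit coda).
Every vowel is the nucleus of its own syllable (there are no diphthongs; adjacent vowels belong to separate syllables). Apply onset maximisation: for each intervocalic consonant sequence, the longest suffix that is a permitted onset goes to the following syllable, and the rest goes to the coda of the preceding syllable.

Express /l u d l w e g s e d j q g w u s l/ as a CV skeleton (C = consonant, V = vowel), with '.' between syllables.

CVCC.CVC.CV.CCV.CCVCC

Nuclei (vowels): u, e, e, q, u → 5 syllables.
σ1/σ2 boundary: /dlw/ splits as /dl/ + /w/ (/w/ is the longest suffix that is a licit onset).
σ2/σ3 boundary: /gs/; trying suffixes from longest down, /s/ is the first permitted one, so coda /g/ | onset /s/.
σ3/σ4 boundary: /dj/ is a licit onset in full, so it all attaches to the next syllable.
σ4/σ5 boundary: /gw/ — entire cluster is a permitted onset → onset /gw/, coda ∅.
So the parse is ludl.weg.se.djq.gwusl.
Mapping each syllable to C/V: /ludl/ → CVCC, /weg/ → CVC, /se/ → CV, /djq/ → CCV, /gwusl/ → CCVCC.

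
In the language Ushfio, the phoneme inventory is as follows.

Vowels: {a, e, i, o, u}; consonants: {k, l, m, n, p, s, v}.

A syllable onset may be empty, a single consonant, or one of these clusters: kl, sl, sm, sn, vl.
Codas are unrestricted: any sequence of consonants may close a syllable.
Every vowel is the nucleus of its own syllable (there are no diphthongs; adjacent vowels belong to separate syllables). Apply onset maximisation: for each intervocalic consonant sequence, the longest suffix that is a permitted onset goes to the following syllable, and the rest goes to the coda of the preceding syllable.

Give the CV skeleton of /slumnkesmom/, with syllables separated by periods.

Nuclei (vowels): u, e, o → 3 syllables.
V1 /u/ – V2 /e/: /mnk/; trying suffixes from longest down, /k/ is the first permitted one, so coda /mn/ | onset /k/.
V2 /e/ – V3 /o/: /sm/ is a licit onset in full, so it all attaches to the next syllable.
Result: slumn.ke.smom.
Mapping each syllable to C/V: /slumn/ → CCVCC, /ke/ → CV, /smom/ → CCVC.

CCVCC.CV.CCVC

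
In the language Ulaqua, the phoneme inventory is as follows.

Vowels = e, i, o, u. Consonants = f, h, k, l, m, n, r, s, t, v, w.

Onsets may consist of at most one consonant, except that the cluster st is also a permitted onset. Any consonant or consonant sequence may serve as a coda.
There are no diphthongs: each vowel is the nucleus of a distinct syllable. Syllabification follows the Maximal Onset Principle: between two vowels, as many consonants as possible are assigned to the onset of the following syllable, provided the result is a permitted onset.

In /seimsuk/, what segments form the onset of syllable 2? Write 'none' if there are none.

Nuclei (vowels): e, i, u → 3 syllables.
V1 /e/ – V2 /i/: nothing intervenes; syllable break is V.V.
V2 /i/ – V3 /u/: /ms/ splits as /m/ + /s/ (/s/ is the longest suffix that is a licit onset).
Result: se.im.suk.
Syllable 2 is /im/: onset ∅, nucleus /i/, coda /m/.

none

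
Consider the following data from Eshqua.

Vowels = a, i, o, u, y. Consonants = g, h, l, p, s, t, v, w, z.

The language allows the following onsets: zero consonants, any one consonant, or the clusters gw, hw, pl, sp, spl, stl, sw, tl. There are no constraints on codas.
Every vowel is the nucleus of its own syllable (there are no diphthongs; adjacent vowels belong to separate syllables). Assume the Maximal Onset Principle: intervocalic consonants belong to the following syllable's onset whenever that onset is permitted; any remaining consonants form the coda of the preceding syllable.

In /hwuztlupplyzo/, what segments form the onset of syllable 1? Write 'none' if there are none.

hw

The vowels are u, u, y, o — 4 nuclei, so 4 syllables.
/u…u/ gap (V1→V2): /ztl/ splits as /z/ + /tl/ (/tl/ is the longest suffix that is a licit onset).
/u…y/ gap (V2→V3): /ppl/ splits as /p/ + /pl/ (/pl/ is the longest suffix that is a licit onset).
/y…o/ gap (V3→V4): /z/ is a single consonant, so it becomes the next onset.
Syllabification: hwuz.tlup.ply.zo.
Syllable 1 is /hwuz/: onset /hw/, nucleus /u/, coda /z/.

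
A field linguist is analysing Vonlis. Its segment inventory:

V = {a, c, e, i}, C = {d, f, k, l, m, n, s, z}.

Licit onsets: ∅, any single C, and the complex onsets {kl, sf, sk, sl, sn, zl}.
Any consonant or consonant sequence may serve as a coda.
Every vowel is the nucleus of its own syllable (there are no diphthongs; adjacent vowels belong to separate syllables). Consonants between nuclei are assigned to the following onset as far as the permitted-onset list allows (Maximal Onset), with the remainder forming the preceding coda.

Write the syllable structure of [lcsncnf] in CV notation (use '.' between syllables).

CV.CCVCC

The vowels are c, c — 2 nuclei, so 2 syllables.
V1 /c/ – V2 /c/: /sn/ is a licit onset in full, so it all attaches to the next syllable.
Putting it together: lc.sncnf.
Mapping each syllable to C/V: /lc/ → CV, /sncnf/ → CCVCC.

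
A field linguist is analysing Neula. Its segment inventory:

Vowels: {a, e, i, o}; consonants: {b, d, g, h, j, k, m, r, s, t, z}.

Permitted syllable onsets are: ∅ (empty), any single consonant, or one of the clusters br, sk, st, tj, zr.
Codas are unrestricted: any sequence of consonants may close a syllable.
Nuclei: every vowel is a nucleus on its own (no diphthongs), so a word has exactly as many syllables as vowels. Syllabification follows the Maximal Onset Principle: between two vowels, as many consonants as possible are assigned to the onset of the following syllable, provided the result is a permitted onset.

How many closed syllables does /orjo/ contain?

1

Nuclei (vowels): o, o → 2 syllables.
/o…o/ gap (V1→V2): /rj/ splits as /r/ + /j/ (/j/ is the longest suffix that is a licit onset).
So the parse is or.jo.
Classifying each syllable: /or/ (closed), /jo/ (open).
Closed syllables: 1.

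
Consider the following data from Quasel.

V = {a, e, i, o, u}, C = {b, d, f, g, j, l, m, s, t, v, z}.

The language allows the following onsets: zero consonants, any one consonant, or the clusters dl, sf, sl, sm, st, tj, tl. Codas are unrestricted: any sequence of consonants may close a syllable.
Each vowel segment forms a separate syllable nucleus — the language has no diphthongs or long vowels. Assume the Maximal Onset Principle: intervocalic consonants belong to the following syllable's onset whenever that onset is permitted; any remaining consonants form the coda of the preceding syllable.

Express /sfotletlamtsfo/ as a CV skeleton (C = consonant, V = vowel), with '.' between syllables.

CCV.CCV.CCVCC.CCV

Vowels present: o, e, a, o; each is a nucleus, giving 4 syllables.
V1 /o/ – V2 /e/: cluster /tl/ — /tl/ is itself a permitted onset, so the whole cluster goes right; preceding coda = ∅.
V2 /e/ – V3 /a/: cluster /tl/ — /tl/ is itself a permitted onset, so the whole cluster goes right; preceding coda = ∅.
V3 /a/ – V4 /o/: /mtsf/ splits as /mt/ + /sf/ (/sf/ is the longest suffix that is a licit onset).
So the parse is sfo.tle.tlamt.sfo.
Mapping each syllable to C/V: /sfo/ → CCV, /tle/ → CCV, /tlamt/ → CCVCC, /sfo/ → CCV.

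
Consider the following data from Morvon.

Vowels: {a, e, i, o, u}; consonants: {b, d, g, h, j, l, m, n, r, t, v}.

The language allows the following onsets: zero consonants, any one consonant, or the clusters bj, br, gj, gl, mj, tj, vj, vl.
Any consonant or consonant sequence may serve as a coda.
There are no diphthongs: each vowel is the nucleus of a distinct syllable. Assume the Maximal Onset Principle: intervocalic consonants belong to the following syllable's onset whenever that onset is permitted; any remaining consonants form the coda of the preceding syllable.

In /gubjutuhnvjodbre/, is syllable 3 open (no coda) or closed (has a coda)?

The vowels are u, u, u, o, e — 5 nuclei, so 5 syllables.
/u…u/ gap (V1→V2): /bj/ — entire cluster is a permitted onset → onset /bj/, coda ∅.
/u…u/ gap (V2→V3): just /t/ — single C goes to the following onset.
/u…o/ gap (V3→V4): /hnvj/; trying suffixes from longest down, /vj/ is the first permitted one, so coda /hn/ | onset /vj/.
/o…e/ gap (V4→V5): /dbr/; trying suffixes from longest down, /br/ is the first permitted one, so coda /d/ | onset /br/.
Syllabification: gu.bju.tuhn.vjod.bre.
Syllable 3 is /tuhn/ with coda /hn/, so it is closed.

closed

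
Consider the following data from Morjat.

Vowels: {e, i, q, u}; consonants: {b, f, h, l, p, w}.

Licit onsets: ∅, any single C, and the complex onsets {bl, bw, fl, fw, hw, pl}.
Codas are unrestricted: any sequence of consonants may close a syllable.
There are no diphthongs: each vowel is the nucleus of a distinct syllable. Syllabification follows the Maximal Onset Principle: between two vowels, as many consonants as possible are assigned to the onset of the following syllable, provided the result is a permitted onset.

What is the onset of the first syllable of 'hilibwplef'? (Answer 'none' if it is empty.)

h

Vowels present: i, i, e; each is a nucleus, giving 3 syllables.
V1 /i/ – V2 /i/: /l/ → onset of the next syllable (single consonants are always licit onsets).
V2 /i/ – V3 /e/: /bwpl/ — longest licit onset from the right is /pl/, leaving /bw/ as coda.
So the parse is hi.libw.plef.
Syllable 1 is /hi/: onset /h/, nucleus /i/, coda ∅.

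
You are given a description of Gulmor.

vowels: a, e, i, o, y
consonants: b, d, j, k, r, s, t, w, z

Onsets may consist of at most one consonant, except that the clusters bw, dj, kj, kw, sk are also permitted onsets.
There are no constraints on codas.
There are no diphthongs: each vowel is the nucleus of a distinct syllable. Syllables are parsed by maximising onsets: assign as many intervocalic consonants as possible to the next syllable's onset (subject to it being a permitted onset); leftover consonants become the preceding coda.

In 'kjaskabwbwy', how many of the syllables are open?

2

The vowels are a, a, y — 3 nuclei, so 3 syllables.
Between /a/ (V1) and /a/ (V2): /sk/ is a licit onset in full, so it all attaches to the next syllable.
Between /a/ (V2) and /y/ (V3): /bwbw/; trying suffixes from longest down, /bw/ is the first permitted one, so coda /bw/ | onset /bw/.
Result: kja.skabw.bwy.
Classifying each syllable: /kja/ (open), /skabw/ (closed), /bwy/ (open).
Open syllables: 2.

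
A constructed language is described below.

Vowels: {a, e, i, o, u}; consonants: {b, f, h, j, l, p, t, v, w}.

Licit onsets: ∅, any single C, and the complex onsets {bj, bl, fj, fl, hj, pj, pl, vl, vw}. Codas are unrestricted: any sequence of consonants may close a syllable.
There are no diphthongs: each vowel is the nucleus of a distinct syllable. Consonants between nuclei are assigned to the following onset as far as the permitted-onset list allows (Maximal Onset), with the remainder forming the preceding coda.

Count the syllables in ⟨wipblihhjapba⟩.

Nuclei (vowels): i, i, a, a → 4 syllables.

4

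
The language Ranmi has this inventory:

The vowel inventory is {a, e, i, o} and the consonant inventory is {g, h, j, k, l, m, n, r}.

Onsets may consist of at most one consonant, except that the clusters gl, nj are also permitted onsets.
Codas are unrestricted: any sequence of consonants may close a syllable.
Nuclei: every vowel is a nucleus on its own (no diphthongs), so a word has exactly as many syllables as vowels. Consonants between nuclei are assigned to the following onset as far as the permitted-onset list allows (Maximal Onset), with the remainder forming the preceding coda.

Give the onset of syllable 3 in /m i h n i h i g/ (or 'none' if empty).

h

The vowels are i, i, i — 3 nuclei, so 3 syllables.
V1 /i/ – V2 /i/: cluster /hn/ — the longest permitted-onset suffix is /n/; onset = /n/, preceding coda = /h/.
V2 /i/ – V3 /i/: /h/ is a single consonant, so it becomes the next onset.
So the parse is mih.ni.hig.
Syllable 3 is /hig/: onset /h/, nucleus /i/, coda /g/.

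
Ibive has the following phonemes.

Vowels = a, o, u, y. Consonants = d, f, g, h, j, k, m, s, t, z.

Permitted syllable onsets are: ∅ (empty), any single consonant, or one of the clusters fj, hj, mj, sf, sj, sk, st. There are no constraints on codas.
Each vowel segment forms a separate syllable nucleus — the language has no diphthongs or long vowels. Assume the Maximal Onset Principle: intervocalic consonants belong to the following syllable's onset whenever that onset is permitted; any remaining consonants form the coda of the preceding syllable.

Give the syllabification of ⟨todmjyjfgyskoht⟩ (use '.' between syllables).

Vowels present: o, y, y, o; each is a nucleus, giving 4 syllables.
/o…y/ gap (V1→V2): cluster /dmj/ — the longest permitted-onset suffix is /mj/; onset = /mj/, preceding coda = /d/.
/y…y/ gap (V2→V3): /jfg/ — longest licit onset from the right is /g/, leaving /jf/ as coda.
/y…o/ gap (V3→V4): /sk/ is a licit onset in full, so it all attaches to the next syllable.

tod.mjyjf.gy.skoht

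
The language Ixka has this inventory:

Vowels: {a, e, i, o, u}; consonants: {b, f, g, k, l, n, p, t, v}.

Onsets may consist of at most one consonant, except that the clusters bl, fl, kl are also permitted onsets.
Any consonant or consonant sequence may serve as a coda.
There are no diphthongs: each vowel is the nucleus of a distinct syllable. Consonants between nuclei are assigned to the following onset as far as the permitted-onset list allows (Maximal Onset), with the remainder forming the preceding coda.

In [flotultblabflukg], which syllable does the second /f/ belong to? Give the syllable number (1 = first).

4

Nuclei (vowels): o, u, a, u → 4 syllables.
/o…u/ gap (V1→V2): /t/ is a single consonant, so it becomes the next onset.
/u…a/ gap (V2→V3): cluster /ltbl/ — the longest permitted-onset suffix is /bl/; onset = /bl/, preceding coda = /lt/.
/a…u/ gap (V3→V4): cluster /bfl/ — the longest permitted-onset suffix is /fl/; onset = /fl/, preceding coda = /b/.
Syllabification: flo.tult.blab.flukg.
The second /f/ is in the onset of syllable 4 (/flukg/).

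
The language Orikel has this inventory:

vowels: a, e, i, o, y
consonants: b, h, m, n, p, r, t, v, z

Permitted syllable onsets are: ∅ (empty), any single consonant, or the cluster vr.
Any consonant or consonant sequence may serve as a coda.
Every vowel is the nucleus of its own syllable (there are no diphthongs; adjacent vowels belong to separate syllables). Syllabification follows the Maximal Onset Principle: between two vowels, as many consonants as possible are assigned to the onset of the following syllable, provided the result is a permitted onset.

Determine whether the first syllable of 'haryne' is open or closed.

open

Nuclei (vowels): a, y, e → 3 syllables.
Between /a/ (V1) and /y/ (V2): /r/ is a single consonant, so it becomes the next onset.
Between /y/ (V2) and /e/ (V3): just /n/ — single C goes to the following onset.
Result: ha.ry.ne.
Syllable 1 is /ha/; it ends in its nucleus with no coda, so it is open.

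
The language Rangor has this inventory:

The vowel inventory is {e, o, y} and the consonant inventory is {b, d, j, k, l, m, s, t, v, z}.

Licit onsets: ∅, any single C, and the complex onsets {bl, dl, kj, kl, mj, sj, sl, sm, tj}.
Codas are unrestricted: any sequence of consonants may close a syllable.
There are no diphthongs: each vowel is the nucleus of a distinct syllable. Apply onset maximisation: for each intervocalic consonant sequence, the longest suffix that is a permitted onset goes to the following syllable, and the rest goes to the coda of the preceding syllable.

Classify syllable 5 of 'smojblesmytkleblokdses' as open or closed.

The vowels are o, e, y, e, o, e — 6 nuclei, so 6 syllables.
σ1/σ2 boundary: /jbl/ — longest licit onset from the right is /bl/, leaving /j/ as coda.
σ2/σ3 boundary: cluster /sm/ — /sm/ is itself a permitted onset, so the whole cluster goes right; preceding coda = ∅.
σ3/σ4 boundary: /tkl/ — longest licit onset from the right is /kl/, leaving /t/ as coda.
σ4/σ5 boundary: /bl/ — entire cluster is a permitted onset → onset /bl/, coda ∅.
σ5/σ6 boundary: /kds/ splits as /kd/ + /s/ (/s/ is the longest suffix that is a licit onset).
Syllabification: smoj.ble.smyt.kle.blokd.ses.
Syllable 5 is /blokd/ with coda /kd/, so it is closed.

closed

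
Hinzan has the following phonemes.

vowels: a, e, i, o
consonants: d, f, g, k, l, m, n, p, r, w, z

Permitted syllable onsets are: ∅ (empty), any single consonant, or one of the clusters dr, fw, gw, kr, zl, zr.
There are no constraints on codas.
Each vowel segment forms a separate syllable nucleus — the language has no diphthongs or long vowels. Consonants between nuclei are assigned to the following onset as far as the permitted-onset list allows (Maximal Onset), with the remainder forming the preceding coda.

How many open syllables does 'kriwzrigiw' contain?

The vowels are i, i, i — 3 nuclei, so 3 syllables.
V1 /i/ – V2 /i/: /wzr/; trying suffixes from longest down, /zr/ is the first permitted one, so coda /w/ | onset /zr/.
V2 /i/ – V3 /i/: just /g/ — single C goes to the following onset.
So the parse is kriw.zri.giw.
Classifying each syllable: /kriw/ (closed), /zri/ (open), /giw/ (closed).
Open syllables: 1.

1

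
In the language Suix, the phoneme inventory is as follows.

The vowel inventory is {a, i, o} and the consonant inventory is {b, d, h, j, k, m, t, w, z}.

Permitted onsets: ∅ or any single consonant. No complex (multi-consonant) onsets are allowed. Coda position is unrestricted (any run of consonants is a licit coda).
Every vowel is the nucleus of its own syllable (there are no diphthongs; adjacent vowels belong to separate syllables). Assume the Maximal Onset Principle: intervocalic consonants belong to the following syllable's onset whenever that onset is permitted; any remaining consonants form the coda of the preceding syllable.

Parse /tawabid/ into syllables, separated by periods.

ta.wa.bid

Nuclei (vowels): a, a, i → 3 syllables.
σ1/σ2 boundary: just /w/ — single C goes to the following onset.
σ2/σ3 boundary: /b/ → onset of the next syllable (single consonants are always licit onsets).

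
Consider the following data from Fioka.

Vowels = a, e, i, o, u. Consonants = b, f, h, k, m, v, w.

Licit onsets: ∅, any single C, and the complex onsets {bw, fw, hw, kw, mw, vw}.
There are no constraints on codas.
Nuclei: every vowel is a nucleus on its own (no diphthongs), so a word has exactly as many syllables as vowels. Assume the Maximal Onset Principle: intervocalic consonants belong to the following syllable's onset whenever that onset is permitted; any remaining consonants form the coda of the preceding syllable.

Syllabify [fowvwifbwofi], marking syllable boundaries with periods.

Vowels present: o, i, o, i; each is a nucleus, giving 4 syllables.
σ1/σ2 boundary: /wvw/; trying suffixes from longest down, /vw/ is the first permitted one, so coda /w/ | onset /vw/.
σ2/σ3 boundary: /fbw/; trying suffixes from longest down, /bw/ is the first permitted one, so coda /f/ | onset /bw/.
σ3/σ4 boundary: just /f/ — single C goes to the following onset.

fow.vwif.bwo.fi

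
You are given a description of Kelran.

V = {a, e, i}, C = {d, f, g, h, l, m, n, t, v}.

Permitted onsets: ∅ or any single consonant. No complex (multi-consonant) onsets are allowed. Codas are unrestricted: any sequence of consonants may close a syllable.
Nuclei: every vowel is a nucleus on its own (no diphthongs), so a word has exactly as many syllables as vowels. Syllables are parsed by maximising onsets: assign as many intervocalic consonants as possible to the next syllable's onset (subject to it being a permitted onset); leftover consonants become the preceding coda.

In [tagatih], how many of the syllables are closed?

Vowels present: a, a, i; each is a nucleus, giving 3 syllables.
/a…a/ gap (V1→V2): /g/ is a single consonant, so it becomes the next onset.
/a…i/ gap (V2→V3): just /t/ — single C goes to the following onset.
Syllabification: ta.ga.tih.
Classifying each syllable: /ta/ (open), /ga/ (open), /tih/ (closed).
Closed syllables: 1.

1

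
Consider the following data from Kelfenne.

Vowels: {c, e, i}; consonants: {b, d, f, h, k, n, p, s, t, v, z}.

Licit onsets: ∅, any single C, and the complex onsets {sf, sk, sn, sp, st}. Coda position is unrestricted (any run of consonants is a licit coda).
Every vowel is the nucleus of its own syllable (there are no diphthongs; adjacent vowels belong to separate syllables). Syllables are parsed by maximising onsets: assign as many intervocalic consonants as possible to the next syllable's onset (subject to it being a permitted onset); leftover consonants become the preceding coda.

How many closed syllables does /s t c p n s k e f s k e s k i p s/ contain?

3

The vowels are c, e, e, i — 4 nuclei, so 4 syllables.
σ1/σ2 boundary: cluster /pnsk/ — the longest permitted-onset suffix is /sk/; onset = /sk/, preceding coda = /pn/.
σ2/σ3 boundary: /fsk/; trying suffixes from longest down, /sk/ is the first permitted one, so coda /f/ | onset /sk/.
σ3/σ4 boundary: cluster /sk/ — /sk/ is itself a permitted onset, so the whole cluster goes right; preceding coda = ∅.
So the parse is stcpn.skef.ske.skips.
Classifying each syllable: /stcpn/ (closed), /skef/ (closed), /ske/ (open), /skips/ (closed).
Closed syllables: 3.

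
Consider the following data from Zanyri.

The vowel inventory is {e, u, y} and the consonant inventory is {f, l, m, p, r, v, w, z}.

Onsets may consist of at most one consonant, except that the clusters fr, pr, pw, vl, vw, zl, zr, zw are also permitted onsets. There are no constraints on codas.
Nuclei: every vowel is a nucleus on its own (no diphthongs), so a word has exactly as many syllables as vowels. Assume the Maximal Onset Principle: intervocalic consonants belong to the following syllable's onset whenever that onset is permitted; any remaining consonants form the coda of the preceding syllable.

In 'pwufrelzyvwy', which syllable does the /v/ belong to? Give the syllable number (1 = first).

Nuclei (vowels): u, e, y, y → 4 syllables.
σ1/σ2 boundary: /fr/ is a licit onset in full, so it all attaches to the next syllable.
σ2/σ3 boundary: /lz/ splits as /l/ + /z/ (/z/ is the longest suffix that is a licit onset).
σ3/σ4 boundary: /vw/ is a licit onset in full, so it all attaches to the next syllable.
Syllabification: pwu.frel.zy.vwy.
The /v/ is in the onset of syllable 4 (/vwy/).

4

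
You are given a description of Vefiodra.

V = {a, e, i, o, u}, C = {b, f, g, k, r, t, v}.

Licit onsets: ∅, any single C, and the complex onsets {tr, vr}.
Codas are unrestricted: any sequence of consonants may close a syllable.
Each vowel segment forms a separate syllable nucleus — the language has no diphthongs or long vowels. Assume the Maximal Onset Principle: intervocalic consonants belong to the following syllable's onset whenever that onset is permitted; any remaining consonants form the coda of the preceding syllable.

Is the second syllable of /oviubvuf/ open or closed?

The vowels are o, i, u, u — 4 nuclei, so 4 syllables.
Between /o/ (V1) and /i/ (V2): /v/ is a single consonant, so it becomes the next onset.
Between /i/ (V2) and /u/ (V3): nothing intervenes; syllable break is V.V.
Between /u/ (V3) and /u/ (V4): cluster /bv/ — the longest permitted-onset suffix is /v/; onset = /v/, preceding coda = /b/.
Result: o.vi.ub.vuf.
Syllable 2 is /vi/; it ends in its nucleus with no coda, so it is open.

open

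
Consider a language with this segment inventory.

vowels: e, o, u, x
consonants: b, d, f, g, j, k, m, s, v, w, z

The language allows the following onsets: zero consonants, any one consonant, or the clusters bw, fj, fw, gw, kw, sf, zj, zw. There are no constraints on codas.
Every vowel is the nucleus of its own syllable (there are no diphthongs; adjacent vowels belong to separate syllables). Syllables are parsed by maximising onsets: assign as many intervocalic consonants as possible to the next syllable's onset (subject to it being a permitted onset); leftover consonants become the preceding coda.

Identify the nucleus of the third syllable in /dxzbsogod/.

Vowels present: x, o, o; each is a nucleus, giving 3 syllables.
The third nucleus (vowel 3 from the left) is /o/.

o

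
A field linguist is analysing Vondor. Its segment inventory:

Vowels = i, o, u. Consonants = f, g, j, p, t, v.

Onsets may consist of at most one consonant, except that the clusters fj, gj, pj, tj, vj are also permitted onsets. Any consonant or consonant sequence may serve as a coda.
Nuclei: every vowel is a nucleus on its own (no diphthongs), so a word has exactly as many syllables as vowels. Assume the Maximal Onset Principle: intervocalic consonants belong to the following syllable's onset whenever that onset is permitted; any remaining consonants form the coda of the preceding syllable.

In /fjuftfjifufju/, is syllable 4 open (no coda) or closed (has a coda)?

open

The vowels are u, i, u, u — 4 nuclei, so 4 syllables.
V1 /u/ – V2 /i/: /ftfj/ — longest licit onset from the right is /fj/, leaving /ft/ as coda.
V2 /i/ – V3 /u/: just /f/ — single C goes to the following onset.
V3 /u/ – V4 /u/: cluster /fj/ — /fj/ is itself a permitted onset, so the whole cluster goes right; preceding coda = ∅.
Result: fjuft.fji.fu.fju.
Syllable 4 is /fju/; it ends in its nucleus with no coda, so it is open.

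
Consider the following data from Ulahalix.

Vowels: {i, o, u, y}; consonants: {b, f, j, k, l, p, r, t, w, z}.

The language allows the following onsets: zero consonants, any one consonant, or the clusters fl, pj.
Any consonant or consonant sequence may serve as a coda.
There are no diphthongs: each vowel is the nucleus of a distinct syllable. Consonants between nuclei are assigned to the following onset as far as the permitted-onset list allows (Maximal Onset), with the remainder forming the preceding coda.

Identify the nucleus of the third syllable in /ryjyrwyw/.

Vowels present: y, y, y; each is a nucleus, giving 3 syllables.
The third nucleus (vowel 3 from the left) is /y/.

y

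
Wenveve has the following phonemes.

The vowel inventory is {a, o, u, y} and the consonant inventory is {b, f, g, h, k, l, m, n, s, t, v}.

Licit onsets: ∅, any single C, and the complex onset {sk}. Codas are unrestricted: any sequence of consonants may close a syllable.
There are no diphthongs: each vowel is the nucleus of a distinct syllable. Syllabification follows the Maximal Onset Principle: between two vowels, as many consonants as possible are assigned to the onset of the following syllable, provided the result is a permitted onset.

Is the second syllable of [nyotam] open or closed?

open

Vowels present: y, o, a; each is a nucleus, giving 3 syllables.
/y…o/ gap (V1→V2): nothing intervenes; syllable break is V.V.
/o…a/ gap (V2→V3): just /t/ — single C goes to the following onset.
Syllabification: ny.o.tam.
Syllable 2 is /o/; it ends in its nucleus with no coda, so it is open.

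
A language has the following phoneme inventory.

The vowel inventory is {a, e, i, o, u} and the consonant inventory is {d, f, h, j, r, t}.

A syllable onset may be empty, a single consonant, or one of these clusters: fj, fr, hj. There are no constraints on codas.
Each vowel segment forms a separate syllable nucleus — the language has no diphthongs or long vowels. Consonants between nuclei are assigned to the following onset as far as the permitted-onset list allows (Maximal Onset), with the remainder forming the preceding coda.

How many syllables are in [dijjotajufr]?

The vowels are i, o, a, u — 4 nuclei, so 4 syllables.

4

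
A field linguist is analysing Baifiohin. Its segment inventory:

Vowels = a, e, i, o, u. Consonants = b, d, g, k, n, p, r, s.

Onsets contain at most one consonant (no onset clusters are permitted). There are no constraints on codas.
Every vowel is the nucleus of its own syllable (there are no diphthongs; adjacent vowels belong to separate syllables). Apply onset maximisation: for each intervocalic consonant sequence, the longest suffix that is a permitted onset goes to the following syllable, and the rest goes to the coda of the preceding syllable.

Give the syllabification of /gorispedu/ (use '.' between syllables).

Nuclei (vowels): o, i, e, u → 4 syllables.
V1 /o/ – V2 /i/: /r/ is a single consonant, so it becomes the next onset.
V2 /i/ – V3 /e/: /sp/ — longest licit onset from the right is /p/, leaving /s/ as coda.
V3 /e/ – V4 /u/: /d/ is a single consonant, so it becomes the next onset.

go.ris.pe.du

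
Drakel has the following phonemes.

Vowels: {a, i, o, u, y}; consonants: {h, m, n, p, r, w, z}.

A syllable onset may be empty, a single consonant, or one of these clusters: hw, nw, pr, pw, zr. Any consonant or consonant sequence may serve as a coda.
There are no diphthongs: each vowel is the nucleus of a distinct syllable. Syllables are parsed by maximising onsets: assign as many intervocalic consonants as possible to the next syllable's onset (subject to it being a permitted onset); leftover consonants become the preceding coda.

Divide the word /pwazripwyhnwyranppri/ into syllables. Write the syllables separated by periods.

pwa.zri.pwyh.nwy.ranp.pri

Nuclei (vowels): a, i, y, y, a, i → 6 syllables.
σ1/σ2 boundary: /zr/ — entire cluster is a permitted onset → onset /zr/, coda ∅.
σ2/σ3 boundary: cluster /pw/ — /pw/ is itself a permitted onset, so the whole cluster goes right; preceding coda = ∅.
σ3/σ4 boundary: /hnw/ splits as /h/ + /nw/ (/nw/ is the longest suffix that is a licit onset).
σ4/σ5 boundary: just /r/ — single C goes to the following onset.
σ5/σ6 boundary: /nppr/; trying suffixes from longest down, /pr/ is the first permitted one, so coda /np/ | onset /pr/.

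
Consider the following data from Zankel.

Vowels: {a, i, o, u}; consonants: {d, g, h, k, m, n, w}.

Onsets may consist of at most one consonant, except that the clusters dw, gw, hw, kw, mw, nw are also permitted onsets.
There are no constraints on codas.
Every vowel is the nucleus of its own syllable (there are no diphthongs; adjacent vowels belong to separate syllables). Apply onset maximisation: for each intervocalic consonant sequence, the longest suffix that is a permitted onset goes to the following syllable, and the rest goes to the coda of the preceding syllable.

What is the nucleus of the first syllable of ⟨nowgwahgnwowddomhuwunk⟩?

The vowels are o, a, o, o, u, u — 6 nuclei, so 6 syllables.
The first nucleus (vowel 1 from the left) is /o/.

o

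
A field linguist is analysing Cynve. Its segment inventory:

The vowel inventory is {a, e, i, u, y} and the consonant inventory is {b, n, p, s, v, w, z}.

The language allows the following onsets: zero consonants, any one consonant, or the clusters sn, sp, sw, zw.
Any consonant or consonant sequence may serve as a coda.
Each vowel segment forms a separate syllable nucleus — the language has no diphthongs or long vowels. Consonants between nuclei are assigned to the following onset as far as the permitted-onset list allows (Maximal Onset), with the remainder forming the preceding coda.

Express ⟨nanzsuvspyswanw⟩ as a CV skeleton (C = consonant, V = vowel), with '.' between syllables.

The vowels are a, u, y, a — 4 nuclei, so 4 syllables.
V1 /a/ – V2 /u/: /nzs/ — longest licit onset from the right is /s/, leaving /nz/ as coda.
V2 /u/ – V3 /y/: /vsp/; trying suffixes from longest down, /sp/ is the first permitted one, so coda /v/ | onset /sp/.
V3 /y/ – V4 /a/: /sw/ is a licit onset in full, so it all attaches to the next syllable.
Putting it together: nanz.suv.spy.swanw.
Mapping each syllable to C/V: /nanz/ → CVCC, /suv/ → CVC, /spy/ → CCV, /swanw/ → CCVCC.

CVCC.CVC.CCV.CCVCC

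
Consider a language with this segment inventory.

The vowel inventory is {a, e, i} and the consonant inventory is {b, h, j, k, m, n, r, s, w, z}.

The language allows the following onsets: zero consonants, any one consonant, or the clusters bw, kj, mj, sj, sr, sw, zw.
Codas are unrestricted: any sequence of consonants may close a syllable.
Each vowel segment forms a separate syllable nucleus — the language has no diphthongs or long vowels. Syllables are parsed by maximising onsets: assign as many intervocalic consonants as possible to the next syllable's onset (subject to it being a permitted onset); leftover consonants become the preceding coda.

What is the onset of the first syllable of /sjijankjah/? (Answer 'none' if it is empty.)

Vowels present: i, a, a; each is a nucleus, giving 3 syllables.
V1 /i/ – V2 /a/: /j/ is a single consonant, so it becomes the next onset.
V2 /a/ – V3 /a/: cluster /nkj/ — the longest permitted-onset suffix is /kj/; onset = /kj/, preceding coda = /n/.
Syllabification: sji.jan.kjah.
Syllable 1 is /sji/: onset /sj/, nucleus /i/, coda ∅.

sj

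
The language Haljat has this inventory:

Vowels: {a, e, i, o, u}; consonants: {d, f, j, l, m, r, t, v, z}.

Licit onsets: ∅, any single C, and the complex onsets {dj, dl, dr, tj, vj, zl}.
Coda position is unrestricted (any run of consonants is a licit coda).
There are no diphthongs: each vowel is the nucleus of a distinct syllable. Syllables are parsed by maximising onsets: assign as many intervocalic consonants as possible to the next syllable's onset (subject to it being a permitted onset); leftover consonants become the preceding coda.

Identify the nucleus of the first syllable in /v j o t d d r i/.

o

Vowels present: o, i; each is a nucleus, giving 2 syllables.
The first nucleus (vowel 1 from the left) is /o/.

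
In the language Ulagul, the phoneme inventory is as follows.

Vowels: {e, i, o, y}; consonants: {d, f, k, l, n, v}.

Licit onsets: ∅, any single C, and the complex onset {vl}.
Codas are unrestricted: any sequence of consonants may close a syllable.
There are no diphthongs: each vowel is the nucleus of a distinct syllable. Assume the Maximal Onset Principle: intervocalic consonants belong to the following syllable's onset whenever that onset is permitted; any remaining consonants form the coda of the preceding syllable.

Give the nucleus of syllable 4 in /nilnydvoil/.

The vowels are i, y, o, i — 4 nuclei, so 4 syllables.
The fourth nucleus (vowel 4 from the left) is /i/.

i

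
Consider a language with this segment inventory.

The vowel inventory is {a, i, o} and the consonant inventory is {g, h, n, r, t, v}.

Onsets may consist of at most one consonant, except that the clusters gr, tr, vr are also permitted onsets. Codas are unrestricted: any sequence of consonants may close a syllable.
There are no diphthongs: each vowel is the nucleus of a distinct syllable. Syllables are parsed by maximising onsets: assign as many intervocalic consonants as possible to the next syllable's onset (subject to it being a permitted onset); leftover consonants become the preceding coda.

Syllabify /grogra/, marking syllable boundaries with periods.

gro.gra

Nuclei (vowels): o, a → 2 syllables.
V1 /o/ – V2 /a/: cluster /gr/ — /gr/ is itself a permitted onset, so the whole cluster goes right; preceding coda = ∅.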